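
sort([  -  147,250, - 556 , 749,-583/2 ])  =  [ -556, -583/2,  -  147,250, 749]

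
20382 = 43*474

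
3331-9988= - 6657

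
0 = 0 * 4478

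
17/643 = 17/643= 0.03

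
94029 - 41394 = 52635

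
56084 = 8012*7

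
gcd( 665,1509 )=1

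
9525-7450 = 2075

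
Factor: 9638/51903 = 122/657 =2^1*3^( -2 )*61^1 * 73^( -1 ) 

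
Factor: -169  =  - 13^2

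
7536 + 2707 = 10243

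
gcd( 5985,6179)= 1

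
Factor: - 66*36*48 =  - 114048 = - 2^7 * 3^4*11^1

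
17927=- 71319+89246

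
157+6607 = 6764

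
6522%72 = 42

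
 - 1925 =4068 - 5993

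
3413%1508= 397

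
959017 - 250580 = 708437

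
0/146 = 0= 0.00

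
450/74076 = 75/12346 = 0.01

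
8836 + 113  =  8949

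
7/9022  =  7/9022=0.00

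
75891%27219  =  21453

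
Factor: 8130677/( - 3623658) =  - 2^( - 1) *3^(-1) * 53^1*173^( - 1)*3491^( - 1 )*153409^1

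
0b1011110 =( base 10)94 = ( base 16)5E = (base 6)234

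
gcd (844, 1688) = 844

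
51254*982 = 50331428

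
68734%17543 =16105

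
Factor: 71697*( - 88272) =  - 2^4* 3^3* 613^1*23899^1= -  6328837584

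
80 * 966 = 77280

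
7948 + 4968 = 12916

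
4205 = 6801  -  2596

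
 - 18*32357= - 582426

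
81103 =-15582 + 96685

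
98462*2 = 196924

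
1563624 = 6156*254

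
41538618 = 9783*4246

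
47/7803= 47/7803=0.01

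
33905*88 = 2983640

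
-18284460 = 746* (  -  24510)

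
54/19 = 54/19 = 2.84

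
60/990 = 2/33 = 0.06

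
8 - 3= 5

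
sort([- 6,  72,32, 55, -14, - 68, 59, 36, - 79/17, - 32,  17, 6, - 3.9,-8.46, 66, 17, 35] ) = [ - 68,-32, - 14, - 8.46,  -  6 , - 79/17, - 3.9, 6,17,17, 32, 35 , 36,55,59, 66, 72] 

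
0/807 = 0 = 0.00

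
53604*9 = 482436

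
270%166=104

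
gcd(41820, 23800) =340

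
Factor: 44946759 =3^1 * 11^1* 13^1*17^1*  6163^1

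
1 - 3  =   - 2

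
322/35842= 161/17921 = 0.01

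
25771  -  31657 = -5886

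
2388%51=42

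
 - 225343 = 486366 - 711709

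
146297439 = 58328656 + 87968783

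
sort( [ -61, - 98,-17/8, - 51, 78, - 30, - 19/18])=[ - 98,-61, - 51,-30,-17/8,-19/18 , 78]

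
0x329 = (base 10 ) 809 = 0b1100101001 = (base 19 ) 24b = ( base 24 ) 19H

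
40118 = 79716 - 39598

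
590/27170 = 59/2717 = 0.02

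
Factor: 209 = 11^1*19^1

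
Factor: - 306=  - 2^1*3^2*17^1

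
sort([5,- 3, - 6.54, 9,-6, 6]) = [ - 6.54, -6, - 3, 5, 6, 9] 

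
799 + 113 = 912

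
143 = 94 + 49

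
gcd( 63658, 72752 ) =9094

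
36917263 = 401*92063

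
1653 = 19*87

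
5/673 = 5/673 = 0.01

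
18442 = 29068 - 10626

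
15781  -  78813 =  - 63032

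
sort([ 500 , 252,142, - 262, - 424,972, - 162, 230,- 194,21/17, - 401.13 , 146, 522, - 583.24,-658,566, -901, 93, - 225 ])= [ - 901, - 658, - 583.24, - 424,-401.13, - 262 , - 225, - 194, - 162,21/17, 93, 142,146,230,252, 500,522, 566, 972] 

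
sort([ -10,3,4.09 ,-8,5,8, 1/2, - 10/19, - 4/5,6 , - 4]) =[ - 10, - 8, - 4 , - 4/5, - 10/19,1/2,3,4.09,5, 6, 8 ] 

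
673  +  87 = 760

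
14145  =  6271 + 7874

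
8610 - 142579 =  - 133969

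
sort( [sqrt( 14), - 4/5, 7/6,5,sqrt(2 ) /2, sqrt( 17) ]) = [ - 4/5 , sqrt(2 )/2 , 7/6,sqrt(14) , sqrt(17), 5 ] 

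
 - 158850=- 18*8825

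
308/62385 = 308/62385 = 0.00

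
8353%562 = 485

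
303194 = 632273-329079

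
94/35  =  2 + 24/35 = 2.69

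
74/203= 74/203 = 0.36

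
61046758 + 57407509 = 118454267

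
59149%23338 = 12473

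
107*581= 62167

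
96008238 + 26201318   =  122209556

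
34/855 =34/855=0.04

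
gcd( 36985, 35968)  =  1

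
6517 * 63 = 410571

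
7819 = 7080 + 739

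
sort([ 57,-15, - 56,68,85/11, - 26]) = [ - 56, - 26, - 15,  85/11,57,68 ] 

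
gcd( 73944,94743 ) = 9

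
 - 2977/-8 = 2977/8 = 372.12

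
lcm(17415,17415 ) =17415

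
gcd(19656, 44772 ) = 1092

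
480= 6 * 80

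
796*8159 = 6494564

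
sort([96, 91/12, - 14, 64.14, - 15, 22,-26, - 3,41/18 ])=[ - 26, - 15, - 14,- 3,41/18, 91/12,22, 64.14,  96]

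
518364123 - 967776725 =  - 449412602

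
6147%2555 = 1037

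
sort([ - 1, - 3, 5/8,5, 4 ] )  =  [ - 3, - 1, 5/8, 4, 5]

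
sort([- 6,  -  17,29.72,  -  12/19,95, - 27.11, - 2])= [ - 27.11, - 17, - 6,  -  2,-12/19, 29.72, 95 ] 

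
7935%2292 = 1059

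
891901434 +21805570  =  913707004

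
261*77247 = 20161467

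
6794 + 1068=7862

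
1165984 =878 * 1328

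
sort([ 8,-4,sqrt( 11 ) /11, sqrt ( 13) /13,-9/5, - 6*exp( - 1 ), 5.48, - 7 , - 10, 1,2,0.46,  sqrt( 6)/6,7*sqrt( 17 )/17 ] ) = [ - 10, - 7, - 4,-6*exp(-1 ), - 9/5,sqrt( 13 ) /13,sqrt ( 11 )/11 , sqrt( 6 )/6,  0.46, 1,7 *sqrt(17)/17,2, 5.48 , 8]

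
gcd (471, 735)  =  3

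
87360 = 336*260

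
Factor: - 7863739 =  - 13^2*19^1*31^1*79^1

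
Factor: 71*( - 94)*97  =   - 647378 = -2^1*47^1*71^1*97^1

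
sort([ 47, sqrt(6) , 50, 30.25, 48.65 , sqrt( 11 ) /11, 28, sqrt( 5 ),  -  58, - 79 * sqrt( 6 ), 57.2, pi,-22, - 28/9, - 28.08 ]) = [  -  79 * sqrt(6), - 58, - 28.08,  -  22, - 28/9, sqrt( 11)/11, sqrt(5), sqrt( 6), pi,28, 30.25,47, 48.65,50, 57.2]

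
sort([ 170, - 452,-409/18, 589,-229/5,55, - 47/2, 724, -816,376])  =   [ - 816, - 452, - 229/5, - 47/2,-409/18 , 55,170 , 376,589,724 ] 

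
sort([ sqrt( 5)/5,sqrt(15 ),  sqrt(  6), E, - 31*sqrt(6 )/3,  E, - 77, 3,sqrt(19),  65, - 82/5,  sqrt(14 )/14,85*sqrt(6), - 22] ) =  [ - 77, - 31*sqrt ( 6) /3, - 22,-82/5,  sqrt(14)/14,sqrt(5)/5, sqrt(6 ), E, E, 3,sqrt(15 ),sqrt(19), 65, 85* sqrt (6 )]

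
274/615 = 274/615= 0.45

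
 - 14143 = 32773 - 46916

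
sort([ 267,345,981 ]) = [ 267, 345,  981 ]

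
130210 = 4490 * 29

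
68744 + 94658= 163402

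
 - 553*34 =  - 18802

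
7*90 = 630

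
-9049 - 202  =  -9251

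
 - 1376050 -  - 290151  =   - 1085899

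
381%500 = 381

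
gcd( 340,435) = 5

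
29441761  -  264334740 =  - 234892979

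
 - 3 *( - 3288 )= 9864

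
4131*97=400707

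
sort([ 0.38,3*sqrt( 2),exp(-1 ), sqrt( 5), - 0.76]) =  [ - 0.76, exp( - 1 ), 0.38,sqrt ( 5), 3*sqrt(2 ) ] 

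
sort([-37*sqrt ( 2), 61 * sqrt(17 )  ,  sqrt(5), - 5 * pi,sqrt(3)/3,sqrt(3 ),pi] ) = [ - 37*sqrt ( 2), -5*pi,sqrt(3 )/3, sqrt(3 ), sqrt(5 ), pi,61* sqrt(17 )] 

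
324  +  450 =774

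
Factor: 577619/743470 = 2^( - 1)*5^(- 1 )*13^(  -  1)*101^1 = 101/130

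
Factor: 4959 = 3^2*19^1*29^1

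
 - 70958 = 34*(- 2087)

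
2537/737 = 3 + 326/737=3.44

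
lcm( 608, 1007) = 32224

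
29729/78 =29729/78 = 381.14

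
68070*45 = 3063150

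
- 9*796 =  - 7164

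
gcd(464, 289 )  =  1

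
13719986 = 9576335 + 4143651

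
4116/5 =823 + 1/5 = 823.20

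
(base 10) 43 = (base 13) 34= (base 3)1121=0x2b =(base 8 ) 53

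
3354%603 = 339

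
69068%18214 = 14426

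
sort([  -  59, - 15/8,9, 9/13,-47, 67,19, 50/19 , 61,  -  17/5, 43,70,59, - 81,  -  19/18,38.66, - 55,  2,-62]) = [ - 81, - 62,  -  59, - 55,  -  47, - 17/5, - 15/8,  -  19/18, 9/13, 2, 50/19, 9, 19,38.66, 43,59,61, 67, 70 ] 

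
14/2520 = 1/180 = 0.01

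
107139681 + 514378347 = 621518028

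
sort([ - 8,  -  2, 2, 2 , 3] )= [ -8, - 2, 2, 2, 3]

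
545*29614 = 16139630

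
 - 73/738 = -73/738 =-0.10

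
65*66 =4290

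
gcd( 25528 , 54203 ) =1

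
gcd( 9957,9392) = 1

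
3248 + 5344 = 8592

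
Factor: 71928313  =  97^1 *277^1*2677^1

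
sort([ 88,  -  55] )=[ - 55, 88] 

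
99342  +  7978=107320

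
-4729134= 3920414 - 8649548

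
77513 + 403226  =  480739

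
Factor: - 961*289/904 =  - 277729/904 = - 2^( - 3)*17^2*31^2 * 113^( - 1)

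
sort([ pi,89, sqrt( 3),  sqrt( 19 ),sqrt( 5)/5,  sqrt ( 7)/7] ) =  [ sqrt( 7)/7,sqrt(5 ) /5, sqrt(3 ) , pi, sqrt( 19), 89 ]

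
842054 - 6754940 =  - 5912886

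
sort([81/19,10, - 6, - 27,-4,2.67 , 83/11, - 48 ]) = [-48, - 27, - 6, - 4,2.67, 81/19,  83/11,10 ] 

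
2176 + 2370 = 4546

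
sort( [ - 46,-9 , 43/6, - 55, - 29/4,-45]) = [ - 55, - 46, - 45, - 9, - 29/4, 43/6]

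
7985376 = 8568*932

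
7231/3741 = 1 + 3490/3741 = 1.93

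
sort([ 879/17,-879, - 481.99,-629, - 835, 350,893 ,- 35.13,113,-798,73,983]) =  [ - 879, - 835,-798,-629, - 481.99 , - 35.13,879/17,73,113,350,893,983]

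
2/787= 2/787 = 0.00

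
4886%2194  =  498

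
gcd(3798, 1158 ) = 6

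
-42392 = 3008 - 45400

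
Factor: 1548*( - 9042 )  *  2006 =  - 28078014096 = - 2^4* 3^3 * 11^1 * 17^1*43^1*59^1 * 137^1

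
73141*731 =53466071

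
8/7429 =8/7429 =0.00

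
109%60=49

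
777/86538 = 259/28846 = 0.01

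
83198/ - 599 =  -139 + 63/599 = -138.89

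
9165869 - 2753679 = 6412190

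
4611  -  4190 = 421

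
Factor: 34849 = 34849^1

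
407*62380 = 25388660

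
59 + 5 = 64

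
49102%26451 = 22651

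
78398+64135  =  142533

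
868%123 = 7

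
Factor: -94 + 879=5^1*157^1 = 785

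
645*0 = 0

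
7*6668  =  46676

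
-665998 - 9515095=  - 10181093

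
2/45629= 2/45629 = 0.00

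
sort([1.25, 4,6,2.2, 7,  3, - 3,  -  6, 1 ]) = [ - 6 , - 3, 1 , 1.25, 2.2, 3,4 , 6,  7]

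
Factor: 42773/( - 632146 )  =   - 2^(  -  1 )*42773^1*316073^( - 1) 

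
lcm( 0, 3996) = 0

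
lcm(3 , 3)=3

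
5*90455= 452275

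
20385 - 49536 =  - 29151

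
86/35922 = 43/17961 = 0.00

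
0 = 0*631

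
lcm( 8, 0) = 0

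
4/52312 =1/13078 = 0.00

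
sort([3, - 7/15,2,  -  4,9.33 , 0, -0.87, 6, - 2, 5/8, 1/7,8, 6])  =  [ - 4,-2 , - 0.87,-7/15 , 0, 1/7,5/8,  2,3,6,  6, 8, 9.33]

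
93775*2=187550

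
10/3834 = 5/1917 = 0.00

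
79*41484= 3277236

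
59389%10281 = 7984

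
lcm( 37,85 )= 3145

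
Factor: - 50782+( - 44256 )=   -  2^1*19^1*41^1*61^1 = - 95038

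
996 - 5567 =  - 4571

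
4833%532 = 45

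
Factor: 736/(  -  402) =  - 2^4 * 3^(-1)*23^1*67^(-1 )  =  -  368/201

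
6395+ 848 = 7243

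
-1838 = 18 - 1856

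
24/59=24/59 = 0.41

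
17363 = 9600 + 7763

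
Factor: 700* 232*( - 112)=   -  18188800 = - 2^9 * 5^2*7^2 * 29^1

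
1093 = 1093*1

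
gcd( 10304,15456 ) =5152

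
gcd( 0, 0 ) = 0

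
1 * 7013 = 7013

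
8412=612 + 7800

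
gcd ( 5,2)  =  1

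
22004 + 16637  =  38641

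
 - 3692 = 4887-8579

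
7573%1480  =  173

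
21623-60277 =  - 38654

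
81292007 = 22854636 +58437371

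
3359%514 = 275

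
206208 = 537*384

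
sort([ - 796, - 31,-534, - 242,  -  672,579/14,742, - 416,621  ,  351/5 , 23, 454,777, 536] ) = [ - 796,-672, - 534, - 416, - 242, - 31, 23,579/14,351/5,454,  536,621, 742,  777]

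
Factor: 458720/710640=122/189   =  2^1 * 3^ (-3 )*7^ (  -  1 ) * 61^1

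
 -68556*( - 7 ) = 479892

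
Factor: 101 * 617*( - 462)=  - 2^1*3^1*7^1*11^1*101^1 * 617^1  =  - 28790454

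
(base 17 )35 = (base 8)70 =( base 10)56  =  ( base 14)40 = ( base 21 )2E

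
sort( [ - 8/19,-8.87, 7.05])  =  [ - 8.87,-8/19, 7.05] 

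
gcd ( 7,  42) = 7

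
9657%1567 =255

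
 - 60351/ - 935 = 64 + 511/935= 64.55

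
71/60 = 1+ 11/60 = 1.18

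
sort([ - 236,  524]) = [ - 236,524 ]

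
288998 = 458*631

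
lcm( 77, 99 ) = 693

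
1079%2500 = 1079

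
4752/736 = 6 + 21/46 = 6.46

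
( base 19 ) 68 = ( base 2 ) 1111010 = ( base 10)122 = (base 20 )62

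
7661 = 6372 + 1289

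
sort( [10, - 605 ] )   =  [-605,10 ] 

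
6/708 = 1/118  =  0.01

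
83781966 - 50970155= 32811811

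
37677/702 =12559/234 =53.67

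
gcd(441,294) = 147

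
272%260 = 12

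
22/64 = 11/32=0.34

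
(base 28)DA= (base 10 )374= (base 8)566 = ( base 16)176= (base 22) H0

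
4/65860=1/16465 = 0.00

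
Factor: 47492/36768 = 31/24 = 2^ ( -3 )*3^ (-1)*31^1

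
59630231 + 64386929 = 124017160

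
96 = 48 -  - 48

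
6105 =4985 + 1120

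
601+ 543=1144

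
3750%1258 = 1234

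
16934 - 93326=-76392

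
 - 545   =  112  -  657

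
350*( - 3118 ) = -1091300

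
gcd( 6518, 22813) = 3259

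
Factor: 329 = 7^1 * 47^1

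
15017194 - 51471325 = -36454131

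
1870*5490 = 10266300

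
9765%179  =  99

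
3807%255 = 237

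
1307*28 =36596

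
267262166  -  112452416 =154809750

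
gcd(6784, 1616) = 16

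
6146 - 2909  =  3237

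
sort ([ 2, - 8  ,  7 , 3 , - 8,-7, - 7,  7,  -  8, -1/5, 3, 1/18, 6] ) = [-8,-8, - 8, - 7,-7, -1/5,  1/18, 2, 3, 3,6 , 7,7]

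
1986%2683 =1986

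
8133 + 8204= 16337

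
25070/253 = 1090/11= 99.09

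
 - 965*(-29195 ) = 28173175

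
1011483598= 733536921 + 277946677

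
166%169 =166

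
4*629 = 2516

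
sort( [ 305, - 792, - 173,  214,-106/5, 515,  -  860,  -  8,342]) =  [ - 860, - 792, - 173, - 106/5, - 8, 214,305,342,  515]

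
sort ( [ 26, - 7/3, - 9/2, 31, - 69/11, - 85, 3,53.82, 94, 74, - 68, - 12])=[ -85,-68, - 12,- 69/11, - 9/2, - 7/3, 3, 26,31, 53.82, 74,94 ]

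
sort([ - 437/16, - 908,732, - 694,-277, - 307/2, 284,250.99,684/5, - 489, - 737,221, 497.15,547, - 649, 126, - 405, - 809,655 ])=[ - 908, - 809, - 737, - 694, - 649, - 489, - 405,  -  277, - 307/2, -437/16,126,684/5,221 , 250.99,284, 497.15,547,655,732] 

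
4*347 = 1388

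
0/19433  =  0 = 0.00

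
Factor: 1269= 3^3*47^1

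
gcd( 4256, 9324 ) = 28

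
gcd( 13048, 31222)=466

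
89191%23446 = 18853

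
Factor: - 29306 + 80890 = 2^7*13^1 * 31^1 = 51584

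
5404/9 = 5404/9= 600.44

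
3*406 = 1218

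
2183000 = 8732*250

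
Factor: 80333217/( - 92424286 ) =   -  2^( - 1 )*3^2*43^( - 1 )*1074701^ ( - 1 )*8925913^1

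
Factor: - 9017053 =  - 9017053^1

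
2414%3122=2414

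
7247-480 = 6767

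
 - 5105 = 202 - 5307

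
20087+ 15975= 36062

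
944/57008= 59/3563 =0.02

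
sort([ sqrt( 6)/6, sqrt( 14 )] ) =[ sqrt( 6 ) /6, sqrt( 14)] 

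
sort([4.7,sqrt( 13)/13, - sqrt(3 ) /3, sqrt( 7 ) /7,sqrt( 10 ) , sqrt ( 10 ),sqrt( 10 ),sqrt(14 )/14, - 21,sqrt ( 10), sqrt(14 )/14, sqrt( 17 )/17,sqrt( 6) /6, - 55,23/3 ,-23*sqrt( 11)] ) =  [ - 23 * sqrt( 11),-55, - 21, - sqrt( 3)/3, sqrt( 17)/17,sqrt( 14)/14,sqrt( 14) /14,sqrt( 13 )/13 , sqrt ( 7)/7 , sqrt (6 )/6 , sqrt (10 ),  sqrt( 10 ), sqrt(10),sqrt(10 ),4.7, 23/3]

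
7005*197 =1379985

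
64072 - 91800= -27728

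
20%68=20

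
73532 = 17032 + 56500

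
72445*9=652005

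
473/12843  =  473/12843=0.04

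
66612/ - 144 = - 5551/12 = -462.58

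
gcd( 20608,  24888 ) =8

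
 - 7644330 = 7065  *( - 1082) 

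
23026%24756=23026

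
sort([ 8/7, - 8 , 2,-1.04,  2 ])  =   [-8, - 1.04 , 8/7,2 , 2]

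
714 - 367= 347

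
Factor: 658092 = 2^2*3^1 * 173^1  *  317^1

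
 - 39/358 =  - 39/358= - 0.11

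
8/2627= 8/2627 = 0.00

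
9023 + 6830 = 15853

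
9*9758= 87822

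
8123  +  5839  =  13962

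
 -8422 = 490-8912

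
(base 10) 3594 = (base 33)39u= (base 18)b1c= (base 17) C77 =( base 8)7012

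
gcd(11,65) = 1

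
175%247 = 175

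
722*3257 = 2351554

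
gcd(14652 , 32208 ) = 132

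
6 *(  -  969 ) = -5814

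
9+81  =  90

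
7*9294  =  65058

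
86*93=7998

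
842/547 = 842/547 = 1.54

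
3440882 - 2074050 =1366832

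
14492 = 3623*4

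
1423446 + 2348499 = 3771945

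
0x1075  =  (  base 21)9BD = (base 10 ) 4213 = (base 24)77D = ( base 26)661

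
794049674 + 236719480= 1030769154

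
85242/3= 28414 = 28414.00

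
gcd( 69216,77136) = 48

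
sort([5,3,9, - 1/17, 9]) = [-1/17, 3,  5, 9,  9] 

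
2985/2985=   1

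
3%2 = 1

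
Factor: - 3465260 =- 2^2*5^1*173263^1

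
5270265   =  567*9295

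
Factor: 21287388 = 2^2* 3^1*1773949^1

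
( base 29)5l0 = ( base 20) C0E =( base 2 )1001011001110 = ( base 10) 4814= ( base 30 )5ae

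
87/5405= 87/5405 = 0.02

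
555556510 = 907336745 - 351780235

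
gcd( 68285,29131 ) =1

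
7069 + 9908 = 16977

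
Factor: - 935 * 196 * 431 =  - 2^2*5^1*7^2*11^1*17^1 * 431^1=-78985060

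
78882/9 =8764+2/3 = 8764.67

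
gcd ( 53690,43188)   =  118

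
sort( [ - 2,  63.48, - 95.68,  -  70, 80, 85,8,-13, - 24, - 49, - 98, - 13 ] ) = [- 98, - 95.68,- 70,-49,-24,-13 , - 13,-2 , 8,63.48, 80, 85]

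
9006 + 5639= 14645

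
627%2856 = 627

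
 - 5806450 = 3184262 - 8990712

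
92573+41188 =133761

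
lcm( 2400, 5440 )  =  81600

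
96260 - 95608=652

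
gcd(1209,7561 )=1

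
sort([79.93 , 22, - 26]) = [-26 , 22, 79.93 ]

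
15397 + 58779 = 74176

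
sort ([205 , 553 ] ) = [205,553]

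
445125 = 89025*5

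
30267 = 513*59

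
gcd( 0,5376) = 5376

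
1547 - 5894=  - 4347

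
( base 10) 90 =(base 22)42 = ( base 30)30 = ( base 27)39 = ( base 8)132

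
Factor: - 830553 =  - 3^1*23^1*12037^1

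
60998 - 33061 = 27937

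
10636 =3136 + 7500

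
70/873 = 70/873= 0.08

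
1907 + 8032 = 9939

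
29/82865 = 29/82865 = 0.00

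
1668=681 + 987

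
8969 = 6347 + 2622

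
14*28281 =395934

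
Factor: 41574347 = 37^1 * 1123631^1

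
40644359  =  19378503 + 21265856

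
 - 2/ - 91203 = 2/91203= 0.00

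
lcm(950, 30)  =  2850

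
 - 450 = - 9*50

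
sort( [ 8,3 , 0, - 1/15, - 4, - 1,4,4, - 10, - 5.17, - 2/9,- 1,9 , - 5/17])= [ - 10, - 5.17, - 4, - 1, - 1, - 5/17,  -  2/9, - 1/15,0,3, 4 , 4,8, 9]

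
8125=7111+1014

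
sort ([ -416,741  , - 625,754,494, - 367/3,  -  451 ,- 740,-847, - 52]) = [ -847 ,-740  ,-625, - 451, -416  ,-367/3,- 52,494,741  ,  754] 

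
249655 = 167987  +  81668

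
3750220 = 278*13490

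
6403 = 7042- 639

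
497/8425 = 497/8425= 0.06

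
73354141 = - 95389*( - 769)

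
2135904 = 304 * 7026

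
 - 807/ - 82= 807/82=9.84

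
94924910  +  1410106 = 96335016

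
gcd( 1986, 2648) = 662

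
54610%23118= 8374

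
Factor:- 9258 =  - 2^1  *  3^1*1543^1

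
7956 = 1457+6499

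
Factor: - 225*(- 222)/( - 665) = - 2^1*3^3 * 5^1*7^( - 1 )*19^( - 1)*37^1 =- 9990/133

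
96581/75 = 1287+56/75 = 1287.75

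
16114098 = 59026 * 273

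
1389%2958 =1389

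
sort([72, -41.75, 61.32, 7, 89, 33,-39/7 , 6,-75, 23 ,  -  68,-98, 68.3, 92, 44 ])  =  [ - 98,-75,-68,-41.75, - 39/7, 6,  7,23, 33, 44, 61.32, 68.3,72,89, 92 ]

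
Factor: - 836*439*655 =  - 240387620 = - 2^2 * 5^1*11^1 * 19^1*131^1*439^1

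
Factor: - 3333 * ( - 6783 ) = 3^2* 7^1*11^1*17^1 * 19^1*101^1 = 22607739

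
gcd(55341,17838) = 9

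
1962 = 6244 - 4282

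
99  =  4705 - 4606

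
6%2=0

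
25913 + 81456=107369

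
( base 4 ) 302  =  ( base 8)62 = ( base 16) 32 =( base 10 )50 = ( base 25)20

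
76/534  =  38/267= 0.14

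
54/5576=27/2788=0.01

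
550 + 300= 850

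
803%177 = 95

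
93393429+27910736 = 121304165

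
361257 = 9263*39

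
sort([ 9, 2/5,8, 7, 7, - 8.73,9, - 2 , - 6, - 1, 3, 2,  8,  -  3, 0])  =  [  -  8.73, - 6, - 3, -2, - 1,0, 2/5,2,  3,7,  7,8,8,9 , 9]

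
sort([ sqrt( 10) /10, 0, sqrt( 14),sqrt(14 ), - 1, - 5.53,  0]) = [-5.53, - 1, 0,0, sqrt ( 10 )/10, sqrt( 14 ), sqrt( 14)] 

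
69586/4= 34793/2 = 17396.50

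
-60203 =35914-96117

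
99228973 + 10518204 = 109747177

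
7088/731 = 7088/731 = 9.70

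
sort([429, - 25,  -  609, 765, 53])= [  -  609 ,  -  25, 53, 429,  765] 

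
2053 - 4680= - 2627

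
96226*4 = 384904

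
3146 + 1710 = 4856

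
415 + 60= 475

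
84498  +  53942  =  138440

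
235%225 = 10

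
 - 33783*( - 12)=405396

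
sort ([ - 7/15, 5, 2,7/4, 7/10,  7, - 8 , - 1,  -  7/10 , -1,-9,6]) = [ - 9, - 8 ,  -  1 , - 1,-7/10, - 7/15,7/10,7/4, 2,5,6 , 7 ] 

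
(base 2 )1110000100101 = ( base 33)6kb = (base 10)7205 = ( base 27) 9nn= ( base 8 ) 16045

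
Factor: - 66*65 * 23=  - 2^1*3^1*5^1*11^1*13^1 * 23^1 = - 98670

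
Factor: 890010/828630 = 3^( - 3)*29^1 = 29/27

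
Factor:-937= - 937^1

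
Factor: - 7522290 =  - 2^1*3^2*5^1*19^1* 53^1*83^1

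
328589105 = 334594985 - 6005880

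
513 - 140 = 373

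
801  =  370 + 431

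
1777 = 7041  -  5264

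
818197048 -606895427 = 211301621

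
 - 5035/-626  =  5035/626  =  8.04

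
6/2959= 6/2959 = 0.00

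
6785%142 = 111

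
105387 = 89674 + 15713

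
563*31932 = 17977716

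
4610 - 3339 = 1271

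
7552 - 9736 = -2184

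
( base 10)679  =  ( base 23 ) 16C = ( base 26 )103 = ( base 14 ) 367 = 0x2A7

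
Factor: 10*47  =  470 = 2^1 * 5^1 * 47^1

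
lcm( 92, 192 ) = 4416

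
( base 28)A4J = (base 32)7p3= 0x1F23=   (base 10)7971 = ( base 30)8pl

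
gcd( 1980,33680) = 20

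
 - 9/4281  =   -3/1427= - 0.00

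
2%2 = 0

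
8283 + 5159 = 13442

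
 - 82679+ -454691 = - 537370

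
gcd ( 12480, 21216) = 1248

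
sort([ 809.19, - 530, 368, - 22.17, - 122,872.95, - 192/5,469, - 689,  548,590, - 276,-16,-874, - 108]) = [ - 874 ,- 689, - 530, - 276,  -  122,- 108, - 192/5, - 22.17, - 16,368,469,548 , 590,809.19,872.95]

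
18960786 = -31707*( - 598)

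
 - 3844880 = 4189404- 8034284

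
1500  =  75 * 20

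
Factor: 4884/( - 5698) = -6/7= - 2^1*3^1 * 7^(-1)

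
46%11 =2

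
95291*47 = 4478677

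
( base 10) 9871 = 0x268f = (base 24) H37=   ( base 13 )4654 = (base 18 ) 1c87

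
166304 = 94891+71413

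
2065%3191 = 2065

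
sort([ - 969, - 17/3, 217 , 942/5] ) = [  -  969, - 17/3  ,  942/5 , 217 ] 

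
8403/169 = 49 + 122/169 = 49.72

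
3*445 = 1335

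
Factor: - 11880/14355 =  - 2^3*3^1 *29^( - 1 ) =- 24/29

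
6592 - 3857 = 2735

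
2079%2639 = 2079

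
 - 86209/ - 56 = 1539 + 25/56  =  1539.45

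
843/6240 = 281/2080 = 0.14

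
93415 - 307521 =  - 214106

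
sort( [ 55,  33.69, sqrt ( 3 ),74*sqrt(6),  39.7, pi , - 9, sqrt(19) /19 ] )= [ - 9 , sqrt( 19 )/19, sqrt(3), pi , 33.69,39.7,  55, 74*  sqrt( 6) ]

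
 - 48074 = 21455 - 69529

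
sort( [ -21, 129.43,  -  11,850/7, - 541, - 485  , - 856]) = [ -856,  -  541, - 485 ,  -  21, - 11,850/7,129.43]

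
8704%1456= 1424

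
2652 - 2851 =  - 199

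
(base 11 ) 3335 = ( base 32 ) 49a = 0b1000100101010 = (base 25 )70J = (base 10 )4394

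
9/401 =9/401 = 0.02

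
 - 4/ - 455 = 4/455 = 0.01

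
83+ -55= 28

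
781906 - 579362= 202544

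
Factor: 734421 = 3^1* 31^1 * 53^1*149^1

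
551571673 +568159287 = 1119730960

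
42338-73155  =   - 30817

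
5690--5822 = 11512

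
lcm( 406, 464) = 3248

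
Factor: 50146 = 2^1 * 25073^1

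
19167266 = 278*68947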